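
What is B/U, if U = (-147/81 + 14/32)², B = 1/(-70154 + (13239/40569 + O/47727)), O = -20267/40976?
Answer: -379656541366161408/50525165312910238401325 ≈ -7.5142e-6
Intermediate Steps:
O = -1559/3152 (O = -20267*1/40976 = -1559/3152 ≈ -0.49461)
B = -2034339320592/142716376846014373 (B = 1/(-70154 + (13239/40569 - 1559/3152/47727)) = 1/(-70154 + (13239*(1/40569) - 1559/3152*1/47727)) = 1/(-70154 + (4413/13523 - 1559/150435504)) = 1/(-70154 + 663850796795/2034339320592) = 1/(-142716376846014373/2034339320592) = -2034339320592/142716376846014373 ≈ -1.4254e-5)
U = 354025/186624 (U = (-147*1/81 + 14*(1/32))² = (-49/27 + 7/16)² = (-595/432)² = 354025/186624 ≈ 1.8970)
B/U = -2034339320592/(142716376846014373*354025/186624) = -2034339320592/142716376846014373*186624/354025 = -379656541366161408/50525165312910238401325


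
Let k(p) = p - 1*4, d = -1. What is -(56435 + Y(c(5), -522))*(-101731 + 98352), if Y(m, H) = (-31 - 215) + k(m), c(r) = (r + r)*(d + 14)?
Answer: 190288385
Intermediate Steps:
k(p) = -4 + p (k(p) = p - 4 = -4 + p)
c(r) = 26*r (c(r) = (r + r)*(-1 + 14) = (2*r)*13 = 26*r)
Y(m, H) = -250 + m (Y(m, H) = (-31 - 215) + (-4 + m) = -246 + (-4 + m) = -250 + m)
-(56435 + Y(c(5), -522))*(-101731 + 98352) = -(56435 + (-250 + 26*5))*(-101731 + 98352) = -(56435 + (-250 + 130))*(-3379) = -(56435 - 120)*(-3379) = -56315*(-3379) = -1*(-190288385) = 190288385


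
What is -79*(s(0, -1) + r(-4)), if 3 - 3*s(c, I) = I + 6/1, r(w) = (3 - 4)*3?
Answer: 869/3 ≈ 289.67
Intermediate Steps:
r(w) = -3 (r(w) = -1*3 = -3)
s(c, I) = -1 - I/3 (s(c, I) = 1 - (I + 6/1)/3 = 1 - (I + 6*1)/3 = 1 - (I + 6)/3 = 1 - (6 + I)/3 = 1 + (-2 - I/3) = -1 - I/3)
-79*(s(0, -1) + r(-4)) = -79*((-1 - ⅓*(-1)) - 3) = -79*((-1 + ⅓) - 3) = -79*(-⅔ - 3) = -79*(-11/3) = 869/3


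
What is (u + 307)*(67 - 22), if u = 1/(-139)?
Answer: 1920240/139 ≈ 13815.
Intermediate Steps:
u = -1/139 ≈ -0.0071942
(u + 307)*(67 - 22) = (-1/139 + 307)*(67 - 22) = (42672/139)*45 = 1920240/139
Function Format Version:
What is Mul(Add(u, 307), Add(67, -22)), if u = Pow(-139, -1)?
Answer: Rational(1920240, 139) ≈ 13815.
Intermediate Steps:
u = Rational(-1, 139) ≈ -0.0071942
Mul(Add(u, 307), Add(67, -22)) = Mul(Add(Rational(-1, 139), 307), Add(67, -22)) = Mul(Rational(42672, 139), 45) = Rational(1920240, 139)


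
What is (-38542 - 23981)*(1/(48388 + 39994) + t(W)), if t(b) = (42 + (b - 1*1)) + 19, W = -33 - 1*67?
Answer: 221036248917/88382 ≈ 2.5009e+6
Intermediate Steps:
W = -100 (W = -33 - 67 = -100)
t(b) = 60 + b (t(b) = (42 + (b - 1)) + 19 = (42 + (-1 + b)) + 19 = (41 + b) + 19 = 60 + b)
(-38542 - 23981)*(1/(48388 + 39994) + t(W)) = (-38542 - 23981)*(1/(48388 + 39994) + (60 - 100)) = -62523*(1/88382 - 40) = -62523*(-3535279/88382) = 221036248917/88382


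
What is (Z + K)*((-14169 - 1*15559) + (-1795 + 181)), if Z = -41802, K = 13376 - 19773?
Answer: 1510653058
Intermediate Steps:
K = -6397
(Z + K)*((-14169 - 1*15559) + (-1795 + 181)) = (-41802 - 6397)*((-14169 - 1*15559) + (-1795 + 181)) = -48199*((-14169 - 15559) - 1614) = -48199*(-29728 - 1614) = -48199*(-31342) = 1510653058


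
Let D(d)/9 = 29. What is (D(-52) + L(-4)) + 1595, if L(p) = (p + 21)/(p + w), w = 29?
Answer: 46417/25 ≈ 1856.7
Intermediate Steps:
L(p) = (21 + p)/(29 + p) (L(p) = (p + 21)/(p + 29) = (21 + p)/(29 + p))
D(d) = 261 (D(d) = 9*29 = 261)
(D(-52) + L(-4)) + 1595 = (261 + (21 - 4)/(29 - 4)) + 1595 = (261 + 17/25) + 1595 = 6542/25 + 1595 = 46417/25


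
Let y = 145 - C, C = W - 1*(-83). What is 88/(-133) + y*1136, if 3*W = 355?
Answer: -25534136/399 ≈ -63995.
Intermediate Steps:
W = 355/3 (W = (⅓)*355 = 355/3 ≈ 118.33)
C = 604/3 (C = 355/3 - 1*(-83) = 355/3 + 83 = 604/3 ≈ 201.33)
y = -169/3 (y = 145 - 1*604/3 = 145 - 604/3 = -169/3 ≈ -56.333)
88/(-133) + y*1136 = 88/(-133) - 169/3*1136 = 88*(-1/133) - 191984/3 = -88/133 - 191984/3 = -25534136/399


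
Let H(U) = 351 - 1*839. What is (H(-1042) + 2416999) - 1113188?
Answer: 1303323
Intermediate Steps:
H(U) = -488 (H(U) = 351 - 839 = -488)
(H(-1042) + 2416999) - 1113188 = (-488 + 2416999) - 1113188 = 2416511 - 1113188 = 1303323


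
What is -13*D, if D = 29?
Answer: -377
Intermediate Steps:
-13*D = -13*29 = -377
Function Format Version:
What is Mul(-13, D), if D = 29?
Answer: -377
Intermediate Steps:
Mul(-13, D) = Mul(-13, 29) = -377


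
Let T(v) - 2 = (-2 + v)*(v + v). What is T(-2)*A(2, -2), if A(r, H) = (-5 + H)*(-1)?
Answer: 126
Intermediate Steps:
A(r, H) = 5 - H
T(v) = 2 + 2*v*(-2 + v) (T(v) = 2 + (-2 + v)*(v + v) = 2 + (-2 + v)*(2*v) = 2 + 2*v*(-2 + v))
T(-2)*A(2, -2) = (2 - 4*(-2) + 2*(-2)**2)*(5 - 1*(-2)) = (2 + 8 + 2*4)*(5 + 2) = (2 + 8 + 8)*7 = 18*7 = 126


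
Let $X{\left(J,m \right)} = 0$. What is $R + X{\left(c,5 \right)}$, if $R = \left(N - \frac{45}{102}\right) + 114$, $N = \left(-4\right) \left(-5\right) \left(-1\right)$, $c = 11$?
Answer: $\frac{3181}{34} \approx 93.559$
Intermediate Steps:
$N = -20$ ($N = 20 \left(-1\right) = -20$)
$R = \frac{3181}{34}$ ($R = \left(-20 - \frac{45}{102}\right) + 114 = \left(-20 - \frac{15}{34}\right) + 114 = - \frac{695}{34} + 114 = \frac{3181}{34} \approx 93.559$)
$R + X{\left(c,5 \right)} = \frac{3181}{34} + 0 = \frac{3181}{34}$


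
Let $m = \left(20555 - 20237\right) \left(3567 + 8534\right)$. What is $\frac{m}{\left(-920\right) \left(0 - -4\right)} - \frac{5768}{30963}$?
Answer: $- \frac{59585251937}{56971920} \approx -1045.9$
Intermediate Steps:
$m = 3848118$ ($m = 318 \cdot 12101 = 3848118$)
$\frac{m}{\left(-920\right) \left(0 - -4\right)} - \frac{5768}{30963} = \frac{3848118}{\left(-920\right) \left(0 - -4\right)} - \frac{5768}{30963} = \frac{3848118}{\left(-920\right) \left(0 + 4\right)} - \frac{5768}{30963} = \frac{3848118}{\left(-920\right) 4} - \frac{5768}{30963} = \frac{3848118}{-3680} - \frac{5768}{30963} = 3848118 \left(- \frac{1}{3680}\right) - \frac{5768}{30963} = - \frac{1924059}{1840} - \frac{5768}{30963} = - \frac{59585251937}{56971920}$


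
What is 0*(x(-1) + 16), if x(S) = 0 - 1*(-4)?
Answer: 0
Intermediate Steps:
x(S) = 4 (x(S) = 0 + 4 = 4)
0*(x(-1) + 16) = 0*(4 + 16) = 0*20 = 0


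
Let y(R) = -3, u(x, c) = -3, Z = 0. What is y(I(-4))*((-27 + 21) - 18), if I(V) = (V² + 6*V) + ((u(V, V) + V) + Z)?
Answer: 72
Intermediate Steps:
I(V) = -3 + V² + 7*V (I(V) = (V² + 6*V) + ((-3 + V) + 0) = (V² + 6*V) + (-3 + V) = -3 + V² + 7*V)
y(I(-4))*((-27 + 21) - 18) = -3*((-27 + 21) - 18) = -3*(-6 - 18) = -3*(-24) = 72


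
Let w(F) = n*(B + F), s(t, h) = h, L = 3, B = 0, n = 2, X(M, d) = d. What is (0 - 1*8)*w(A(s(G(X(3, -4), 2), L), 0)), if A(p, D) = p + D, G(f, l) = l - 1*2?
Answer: -48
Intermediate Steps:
G(f, l) = -2 + l (G(f, l) = l - 2 = -2 + l)
A(p, D) = D + p
w(F) = 2*F (w(F) = 2*(0 + F) = 2*F)
(0 - 1*8)*w(A(s(G(X(3, -4), 2), L), 0)) = (0 - 1*8)*(2*(0 + 3)) = (0 - 8)*(2*3) = -8*6 = -48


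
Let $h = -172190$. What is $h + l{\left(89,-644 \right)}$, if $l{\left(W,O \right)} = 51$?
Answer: $-172139$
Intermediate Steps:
$h + l{\left(89,-644 \right)} = -172190 + 51 = -172139$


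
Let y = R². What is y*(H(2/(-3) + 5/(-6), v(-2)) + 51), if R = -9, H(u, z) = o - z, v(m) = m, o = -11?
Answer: 3402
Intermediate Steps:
H(u, z) = -11 - z
y = 81 (y = (-9)² = 81)
y*(H(2/(-3) + 5/(-6), v(-2)) + 51) = 81*((-11 - 1*(-2)) + 51) = 81*((-11 + 2) + 51) = 81*(-9 + 51) = 81*42 = 3402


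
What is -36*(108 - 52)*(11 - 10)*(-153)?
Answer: 308448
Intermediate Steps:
-36*(108 - 52)*(11 - 10)*(-153) = -2016*(-153) = 308448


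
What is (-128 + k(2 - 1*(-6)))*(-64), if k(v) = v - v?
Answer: 8192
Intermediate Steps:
k(v) = 0
(-128 + k(2 - 1*(-6)))*(-64) = (-128 + 0)*(-64) = -128*(-64) = 8192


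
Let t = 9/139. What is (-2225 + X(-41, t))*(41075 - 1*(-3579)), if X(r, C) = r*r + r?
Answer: -26122590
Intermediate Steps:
t = 9/139 (t = 9*(1/139) = 9/139 ≈ 0.064748)
X(r, C) = r + r**2 (X(r, C) = r**2 + r = r + r**2)
(-2225 + X(-41, t))*(41075 - 1*(-3579)) = (-2225 - 41*(1 - 41))*(41075 - 1*(-3579)) = (-2225 - 41*(-40))*(41075 + 3579) = (-2225 + 1640)*44654 = -585*44654 = -26122590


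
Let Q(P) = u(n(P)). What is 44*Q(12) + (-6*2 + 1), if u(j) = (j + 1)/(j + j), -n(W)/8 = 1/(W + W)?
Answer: -55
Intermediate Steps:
n(W) = -4/W (n(W) = -8/(W + W) = -8*1/(2*W) = -4/W)
u(j) = (1 + j)/(2*j) (u(j) = (1 + j)/((2*j)) = (1 + j)*(1/(2*j)) = (1 + j)/(2*j))
Q(P) = -P*(1 - 4/P)/8 (Q(P) = (1 - 4/P)/(2*((-4/P))) = (-P/4)*(1 - 4/P)/2 = -P*(1 - 4/P)/8)
44*Q(12) + (-6*2 + 1) = 44*(1/2 - 1/8*12) + (-6*2 + 1) = 44*(1/2 - 3/2) + (-12 + 1) = 44*(-1) - 11 = -44 - 11 = -55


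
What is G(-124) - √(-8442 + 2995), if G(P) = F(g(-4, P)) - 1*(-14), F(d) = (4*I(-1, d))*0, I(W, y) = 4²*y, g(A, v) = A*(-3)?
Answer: 14 - I*√5447 ≈ 14.0 - 73.804*I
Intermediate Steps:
g(A, v) = -3*A
I(W, y) = 16*y
F(d) = 0 (F(d) = (4*(16*d))*0 = (64*d)*0 = 0)
G(P) = 14 (G(P) = 0 - 1*(-14) = 0 + 14 = 14)
G(-124) - √(-8442 + 2995) = 14 - √(-8442 + 2995) = 14 - √(-5447) = 14 - I*√5447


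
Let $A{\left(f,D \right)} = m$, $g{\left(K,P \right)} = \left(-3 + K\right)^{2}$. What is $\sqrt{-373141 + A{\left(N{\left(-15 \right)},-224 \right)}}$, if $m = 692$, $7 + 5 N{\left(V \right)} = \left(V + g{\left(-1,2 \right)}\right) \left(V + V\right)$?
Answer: $7 i \sqrt{7601} \approx 610.29 i$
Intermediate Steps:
$N{\left(V \right)} = - \frac{7}{5} + \frac{2 V \left(16 + V\right)}{5}$ ($N{\left(V \right)} = - \frac{7}{5} + \frac{\left(V + \left(-3 - 1\right)^{2}\right) \left(V + V\right)}{5} = - \frac{7}{5} + \frac{\left(V + \left(-4\right)^{2}\right) 2 V}{5} = - \frac{7}{5} + \frac{\left(V + 16\right) 2 V}{5} = - \frac{7}{5} + \frac{\left(16 + V\right) 2 V}{5} = - \frac{7}{5} + \frac{2 V \left(16 + V\right)}{5}$)
$A{\left(f,D \right)} = 692$
$\sqrt{-373141 + A{\left(N{\left(-15 \right)},-224 \right)}} = \sqrt{-373141 + 692} = \sqrt{-372449} = 7 i \sqrt{7601}$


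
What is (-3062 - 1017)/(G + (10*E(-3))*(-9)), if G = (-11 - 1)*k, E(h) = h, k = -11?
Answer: -4079/402 ≈ -10.147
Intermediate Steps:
G = 132 (G = (-11 - 1)*(-11) = -12*(-11) = 132)
(-3062 - 1017)/(G + (10*E(-3))*(-9)) = (-3062 - 1017)/(132 + (10*(-3))*(-9)) = -4079/(132 - 30*(-9)) = -4079/(132 + 270) = -4079/402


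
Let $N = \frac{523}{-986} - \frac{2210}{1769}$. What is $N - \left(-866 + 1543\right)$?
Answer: $- \frac{40825885}{60146} \approx -678.78$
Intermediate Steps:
$N = - \frac{107043}{60146}$ ($N = 523 \left(- \frac{1}{986}\right) - \frac{2210}{1769} = - \frac{523}{986} - \frac{2210}{1769} = - \frac{107043}{60146} \approx -1.7797$)
$N - \left(-866 + 1543\right) = - \frac{107043}{60146} - \left(-866 + 1543\right) = - \frac{107043}{60146} - 677 = - \frac{40825885}{60146}$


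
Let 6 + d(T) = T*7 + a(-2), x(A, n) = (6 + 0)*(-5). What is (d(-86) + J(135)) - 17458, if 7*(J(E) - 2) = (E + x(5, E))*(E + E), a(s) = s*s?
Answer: -14010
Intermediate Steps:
x(A, n) = -30 (x(A, n) = 6*(-5) = -30)
a(s) = s**2
d(T) = -2 + 7*T (d(T) = -6 + (T*7 + (-2)**2) = -6 + (7*T + 4) = -6 + (4 + 7*T) = -2 + 7*T)
J(E) = 2 + 2*E*(-30 + E)/7 (J(E) = 2 + ((E - 30)*(E + E))/7 = 2 + ((-30 + E)*(2*E))/7 = 2 + (2*E*(-30 + E))/7 = 2 + 2*E*(-30 + E)/7)
(d(-86) + J(135)) - 17458 = ((-2 + 7*(-86)) + (2 - 60/7*135 + (2/7)*135**2)) - 17458 = ((-2 - 602) + (2 - 8100/7 + (2/7)*18225)) - 17458 = (-604 + (2 - 8100/7 + 36450/7)) - 17458 = (-604 + 4052) - 17458 = 3448 - 17458 = -14010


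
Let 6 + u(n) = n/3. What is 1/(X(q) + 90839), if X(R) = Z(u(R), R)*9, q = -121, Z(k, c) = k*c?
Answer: 1/141296 ≈ 7.0773e-6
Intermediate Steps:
u(n) = -6 + n/3
Z(k, c) = c*k
X(R) = 9*R*(-6 + R/3) (X(R) = (R*(-6 + R/3))*9 = 9*R*(-6 + R/3))
1/(X(q) + 90839) = 1/(3*(-121)*(-18 - 121) + 90839) = 1/(3*(-121)*(-139) + 90839) = 1/(50457 + 90839) = 1/141296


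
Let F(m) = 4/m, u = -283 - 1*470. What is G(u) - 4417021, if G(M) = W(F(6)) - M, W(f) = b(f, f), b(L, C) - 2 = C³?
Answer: -119239174/27 ≈ -4.4163e+6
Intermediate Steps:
b(L, C) = 2 + C³
u = -753 (u = -283 - 470 = -753)
W(f) = 2 + f³
G(M) = 62/27 - M (G(M) = (2 + (4/6)³) - M = (2 + (4*(⅙))³) - M = (2 + (⅔)³) - M = (2 + 8/27) - M = 62/27 - M)
G(u) - 4417021 = (62/27 - 1*(-753)) - 4417021 = (62/27 + 753) - 4417021 = 20393/27 - 4417021 = -119239174/27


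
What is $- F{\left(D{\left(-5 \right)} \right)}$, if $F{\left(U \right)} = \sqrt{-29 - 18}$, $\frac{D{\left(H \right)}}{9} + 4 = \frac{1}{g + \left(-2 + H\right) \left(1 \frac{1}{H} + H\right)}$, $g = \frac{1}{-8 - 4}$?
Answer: $- i \sqrt{47} \approx - 6.8557 i$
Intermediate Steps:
$g = - \frac{1}{12}$ ($g = \frac{1}{-12} = - \frac{1}{12} \approx -0.083333$)
$D{\left(H \right)} = -36 + \frac{9}{- \frac{1}{12} + \left(-2 + H\right) \left(H + \frac{1}{H}\right)}$ ($D{\left(H \right)} = -36 + \frac{9}{- \frac{1}{12} + \left(-2 + H\right) \left(1 \frac{1}{H} + H\right)} = -36 + \frac{9}{- \frac{1}{12} + \left(-2 + H\right) \left(\frac{1}{H} + H\right)} = -36 + \frac{9}{- \frac{1}{12} + \left(-2 + H\right) \left(H + \frac{1}{H}\right)}$)
$F{\left(U \right)} = i \sqrt{47}$ ($F{\left(U \right)} = \sqrt{-47} = i \sqrt{47}$)
$- F{\left(D{\left(-5 \right)} \right)} = - i \sqrt{47}$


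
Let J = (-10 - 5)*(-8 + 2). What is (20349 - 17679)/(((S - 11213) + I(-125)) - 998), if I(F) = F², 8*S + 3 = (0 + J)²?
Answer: 7120/11803 ≈ 0.60324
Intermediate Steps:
J = 90 (J = -15*(-6) = 90)
S = 8097/8 (S = -3/8 + (0 + 90)²/8 = -3/8 + (⅛)*90² = -3/8 + (⅛)*8100 = -3/8 + 2025/2 = 8097/8 ≈ 1012.1)
(20349 - 17679)/(((S - 11213) + I(-125)) - 998) = (20349 - 17679)/(((8097/8 - 11213) + (-125)²) - 998) = 2670/((-81607/8 + 15625) - 998) = 2670/(43393/8 - 998) = 2670/(35409/8) = 2670*(8/35409) = 7120/11803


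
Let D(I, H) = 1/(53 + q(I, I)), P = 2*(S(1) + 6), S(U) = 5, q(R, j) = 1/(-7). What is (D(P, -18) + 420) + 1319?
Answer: 643437/370 ≈ 1739.0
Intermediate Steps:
q(R, j) = -⅐ (q(R, j) = 1*(-⅐) = -⅐)
P = 22 (P = 2*(5 + 6) = 2*11 = 22)
D(I, H) = 7/370 (D(I, H) = 1/(53 - ⅐) = 1/(370/7) = 7/370)
(D(P, -18) + 420) + 1319 = (7/370 + 420) + 1319 = 155407/370 + 1319 = 643437/370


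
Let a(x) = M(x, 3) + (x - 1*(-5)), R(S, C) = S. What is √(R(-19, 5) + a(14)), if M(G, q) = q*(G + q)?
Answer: √51 ≈ 7.1414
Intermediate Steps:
a(x) = 14 + 4*x (a(x) = 3*(x + 3) + (x - 1*(-5)) = 3*(3 + x) + (x + 5) = (9 + 3*x) + (5 + x) = 14 + 4*x)
√(R(-19, 5) + a(14)) = √(-19 + (14 + 4*14)) = √(-19 + (14 + 56)) = √(-19 + 70) = √51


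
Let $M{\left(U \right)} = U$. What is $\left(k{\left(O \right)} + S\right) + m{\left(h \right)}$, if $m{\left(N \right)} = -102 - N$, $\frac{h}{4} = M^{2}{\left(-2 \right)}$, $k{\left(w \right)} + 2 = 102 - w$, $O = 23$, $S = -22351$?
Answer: $-22392$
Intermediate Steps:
$k{\left(w \right)} = 100 - w$ ($k{\left(w \right)} = -2 - \left(-102 + w\right) = 100 - w$)
$h = 16$ ($h = 4 \left(-2\right)^{2} = 4 \cdot 4 = 16$)
$\left(k{\left(O \right)} + S\right) + m{\left(h \right)} = \left(\left(100 - 23\right) - 22351\right) - 118 = \left(77 - 22351\right) - 118 = -22274 - 118 = -22392$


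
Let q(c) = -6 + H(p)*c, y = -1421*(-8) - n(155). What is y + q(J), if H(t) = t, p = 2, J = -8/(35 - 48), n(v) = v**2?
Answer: -164603/13 ≈ -12662.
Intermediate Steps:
J = 8/13 (J = -8/(-13) = -8*(-1/13) = 8/13 ≈ 0.61539)
y = -12657 (y = -1421*(-8) - 1*155**2 = 11368 - 1*24025 = 11368 - 24025 = -12657)
q(c) = -6 + 2*c
y + q(J) = -12657 + (-6 + 2*(8/13)) = -12657 + (-6 + 16/13) = -12657 - 62/13 = -164603/13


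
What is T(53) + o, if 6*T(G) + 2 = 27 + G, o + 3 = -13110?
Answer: -13100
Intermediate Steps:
o = -13113 (o = -3 - 13110 = -13113)
T(G) = 25/6 + G/6 (T(G) = -⅓ + (27 + G)/6 = -⅓ + (9/2 + G/6) = 25/6 + G/6)
T(53) + o = (25/6 + (⅙)*53) - 13113 = (25/6 + 53/6) - 13113 = 13 - 13113 = -13100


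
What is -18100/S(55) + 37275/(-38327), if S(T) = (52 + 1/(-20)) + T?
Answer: -13954105225/81981453 ≈ -170.21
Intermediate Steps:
S(T) = 1039/20 + T (S(T) = (52 - 1/20) + T = 1039/20 + T)
-18100/S(55) + 37275/(-38327) = -18100/(1039/20 + 55) + 37275/(-38327) = -18100/2139/20 + 37275*(-1/38327) = -18100*20/2139 - 37275/38327 = -362000/2139 - 37275/38327 = -13954105225/81981453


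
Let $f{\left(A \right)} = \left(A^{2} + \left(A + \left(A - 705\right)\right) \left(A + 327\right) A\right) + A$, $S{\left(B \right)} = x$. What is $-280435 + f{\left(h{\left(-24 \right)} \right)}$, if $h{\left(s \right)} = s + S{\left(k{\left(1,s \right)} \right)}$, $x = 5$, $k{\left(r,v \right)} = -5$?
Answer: $4067943$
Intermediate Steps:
$S{\left(B \right)} = 5$
$h{\left(s \right)} = 5 + s$ ($h{\left(s \right)} = s + 5 = 5 + s$)
$f{\left(A \right)} = A + A^{2} + A \left(-705 + 2 A\right) \left(327 + A\right)$ ($f{\left(A \right)} = \left(A^{2} + \left(A + \left(-705 + A\right)\right) \left(327 + A\right) A\right) + A = \left(A^{2} + \left(-705 + 2 A\right) \left(327 + A\right) A\right) + A = \left(A^{2} + A \left(-705 + 2 A\right) \left(327 + A\right)\right) + A = A + A^{2} + A \left(-705 + 2 A\right) \left(327 + A\right)$)
$-280435 + f{\left(h{\left(-24 \right)} \right)} = -280435 + 2 \left(5 - 24\right) \left(-115267 + \left(5 - 24\right)^{2} - 25 \left(5 - 24\right)\right) = -280435 + 2 \left(-19\right) \left(-115267 + \left(-19\right)^{2} - -475\right) = -280435 + 2 \left(-19\right) \left(-115267 + 361 + 475\right) = -280435 + 2 \left(-19\right) \left(-114431\right) = -280435 + 4348378 = 4067943$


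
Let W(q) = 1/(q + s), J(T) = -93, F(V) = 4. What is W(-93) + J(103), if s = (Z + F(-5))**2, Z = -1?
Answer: -7813/84 ≈ -93.012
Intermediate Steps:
s = 9 (s = (-1 + 4)**2 = 3**2 = 9)
W(q) = 1/(9 + q) (W(q) = 1/(q + 9) = 1/(9 + q))
W(-93) + J(103) = 1/(9 - 93) - 93 = 1/(-84) - 93 = -1/84 - 93 = -7813/84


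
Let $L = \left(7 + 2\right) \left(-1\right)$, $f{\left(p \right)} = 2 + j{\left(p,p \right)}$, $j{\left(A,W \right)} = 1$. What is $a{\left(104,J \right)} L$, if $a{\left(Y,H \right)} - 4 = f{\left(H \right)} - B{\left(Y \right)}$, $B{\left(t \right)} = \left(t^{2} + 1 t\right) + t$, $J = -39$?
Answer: $99153$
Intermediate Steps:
$f{\left(p \right)} = 3$ ($f{\left(p \right)} = 2 + 1 = 3$)
$B{\left(t \right)} = t^{2} + 2 t$ ($B{\left(t \right)} = \left(t^{2} + t\right) + t = \left(t + t^{2}\right) + t = t^{2} + 2 t$)
$a{\left(Y,H \right)} = 7 - Y \left(2 + Y\right)$ ($a{\left(Y,H \right)} = 4 - \left(-3 + Y \left(2 + Y\right)\right) = 7 - Y \left(2 + Y\right)$)
$L = -9$ ($L = 9 \left(-1\right) = -9$)
$a{\left(104,J \right)} L = \left(7 - 104 \left(2 + 104\right)\right) \left(-9\right) = \left(7 - 104 \cdot 106\right) \left(-9\right) = \left(7 - 11024\right) \left(-9\right) = \left(-11017\right) \left(-9\right) = 99153$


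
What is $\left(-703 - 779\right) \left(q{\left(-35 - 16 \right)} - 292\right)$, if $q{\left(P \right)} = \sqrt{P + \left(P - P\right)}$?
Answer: $432744 - 1482 i \sqrt{51} \approx 4.3274 \cdot 10^{5} - 10584.0 i$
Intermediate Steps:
$q{\left(P \right)} = \sqrt{P}$ ($q{\left(P \right)} = \sqrt{P + 0} = \sqrt{P}$)
$\left(-703 - 779\right) \left(q{\left(-35 - 16 \right)} - 292\right) = \left(-703 - 779\right) \left(\sqrt{-35 - 16} - 292\right) = - 1482 \left(\sqrt{-51} - 292\right) = - 1482 \left(i \sqrt{51} - 292\right) = - 1482 \left(-292 + i \sqrt{51}\right) = 432744 - 1482 i \sqrt{51}$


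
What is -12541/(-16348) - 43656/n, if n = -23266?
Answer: 502733597/190176284 ≈ 2.6435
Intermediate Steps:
-12541/(-16348) - 43656/n = -12541/(-16348) - 43656/(-23266) = -12541*(-1/16348) - 43656*(-1/23266) = 12541/16348 + 21828/11633 = 502733597/190176284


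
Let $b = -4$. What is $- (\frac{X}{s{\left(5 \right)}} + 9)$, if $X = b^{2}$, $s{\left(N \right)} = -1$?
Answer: $7$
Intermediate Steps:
$X = 16$ ($X = \left(-4\right)^{2} = 16$)
$- (\frac{X}{s{\left(5 \right)}} + 9) = - (\frac{16}{-1} + 9) = - (16 \left(-1\right) + 9) = - (-16 + 9) = \left(-1\right) \left(-7\right) = 7$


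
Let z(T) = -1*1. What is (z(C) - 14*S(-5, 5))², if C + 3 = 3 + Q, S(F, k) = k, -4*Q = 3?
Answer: 5041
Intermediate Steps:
Q = -¾ (Q = -¼*3 = -¾ ≈ -0.75000)
C = -¾ (C = -3 + (3 - ¾) = -3 + 9/4 = -¾ ≈ -0.75000)
z(T) = -1
(z(C) - 14*S(-5, 5))² = (-1 - 14*5)² = (-1 - 70)² = (-71)² = 5041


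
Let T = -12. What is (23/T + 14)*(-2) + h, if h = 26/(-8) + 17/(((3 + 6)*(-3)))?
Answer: -3029/108 ≈ -28.046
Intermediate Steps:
h = -419/108 (h = 26*(-⅛) + 17/((9*(-3))) = -13/4 + 17/(-27) = -13/4 + 17*(-1/27) = -13/4 - 17/27 = -419/108 ≈ -3.8796)
(23/T + 14)*(-2) + h = (23/(-12) + 14)*(-2) - 419/108 = (23*(-1/12) + 14)*(-2) - 419/108 = (-23/12 + 14)*(-2) - 419/108 = (145/12)*(-2) - 419/108 = -145/6 - 419/108 = -3029/108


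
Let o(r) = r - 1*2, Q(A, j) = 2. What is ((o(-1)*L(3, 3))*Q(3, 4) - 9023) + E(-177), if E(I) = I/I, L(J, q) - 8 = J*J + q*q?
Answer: -9178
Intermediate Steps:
o(r) = -2 + r (o(r) = r - 2 = -2 + r)
L(J, q) = 8 + J**2 + q**2 (L(J, q) = 8 + (J*J + q*q) = 8 + (J**2 + q**2) = 8 + J**2 + q**2)
E(I) = 1
((o(-1)*L(3, 3))*Q(3, 4) - 9023) + E(-177) = (((-2 - 1)*(8 + 3**2 + 3**2))*2 - 9023) + 1 = (-3*(8 + 9 + 9)*2 - 9023) + 1 = (-3*26*2 - 9023) + 1 = (-78*2 - 9023) + 1 = (-156 - 9023) + 1 = -9179 + 1 = -9178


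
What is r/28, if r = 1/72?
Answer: 1/2016 ≈ 0.00049603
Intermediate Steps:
r = 1/72 ≈ 0.013889
r/28 = (1/72)/28 = (1/72)*(1/28) = 1/2016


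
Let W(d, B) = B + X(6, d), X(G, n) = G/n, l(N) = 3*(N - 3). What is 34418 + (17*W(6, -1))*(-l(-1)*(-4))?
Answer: 34418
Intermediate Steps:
l(N) = -9 + 3*N (l(N) = 3*(-3 + N) = -9 + 3*N)
W(d, B) = B + 6/d
34418 + (17*W(6, -1))*(-l(-1)*(-4)) = 34418 + (17*(-1 + 6/6))*(-(-9 + 3*(-1))*(-4)) = 34418 + (17*(-1 + 6*(⅙)))*(-(-9 - 3)*(-4)) = 34418 + (17*(-1 + 1))*(-1*(-12)*(-4)) = 34418 + (17*0)*(12*(-4)) = 34418 + 0*(-48) = 34418 + 0 = 34418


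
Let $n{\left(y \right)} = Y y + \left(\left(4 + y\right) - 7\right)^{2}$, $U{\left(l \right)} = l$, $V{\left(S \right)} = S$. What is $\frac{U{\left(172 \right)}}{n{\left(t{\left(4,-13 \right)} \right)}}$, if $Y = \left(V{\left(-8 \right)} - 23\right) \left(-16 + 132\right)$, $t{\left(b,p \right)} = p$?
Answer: $\frac{43}{11751} \approx 0.0036593$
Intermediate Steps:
$Y = -3596$ ($Y = \left(-8 - 23\right) \left(-16 + 132\right) = \left(-31\right) 116 = -3596$)
$n{\left(y \right)} = \left(-3 + y\right)^{2} - 3596 y$ ($n{\left(y \right)} = - 3596 y + \left(\left(4 + y\right) - 7\right)^{2} = - 3596 y + \left(-3 + y\right)^{2} = \left(-3 + y\right)^{2} - 3596 y$)
$\frac{U{\left(172 \right)}}{n{\left(t{\left(4,-13 \right)} \right)}} = \frac{172}{\left(-3 - 13\right)^{2} - -46748} = \frac{172}{\left(-16\right)^{2} + 46748} = \frac{172}{256 + 46748} = \frac{172}{47004} = 172 \cdot \frac{1}{47004} = \frac{43}{11751}$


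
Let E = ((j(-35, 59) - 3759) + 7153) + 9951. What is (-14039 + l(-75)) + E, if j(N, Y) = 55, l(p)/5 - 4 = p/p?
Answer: -614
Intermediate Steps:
l(p) = 25 (l(p) = 20 + 5*(p/p) = 20 + 5*1 = 20 + 5 = 25)
E = 13400 (E = ((55 - 3759) + 7153) + 9951 = (-3704 + 7153) + 9951 = 3449 + 9951 = 13400)
(-14039 + l(-75)) + E = (-14039 + 25) + 13400 = -14014 + 13400 = -614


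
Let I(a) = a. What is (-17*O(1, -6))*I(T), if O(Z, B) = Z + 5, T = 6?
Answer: -612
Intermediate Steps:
O(Z, B) = 5 + Z
(-17*O(1, -6))*I(T) = -17*(5 + 1)*6 = -17*6*6 = -102*6 = -612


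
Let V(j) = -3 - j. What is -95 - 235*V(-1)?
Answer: 375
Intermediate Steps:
-95 - 235*V(-1) = -95 - 235*(-3 - 1*(-1)) = -95 - 235*(-3 + 1) = -95 - 235*(-2) = -95 + 470 = 375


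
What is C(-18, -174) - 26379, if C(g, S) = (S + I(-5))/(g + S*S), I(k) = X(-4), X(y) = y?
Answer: -399087980/15129 ≈ -26379.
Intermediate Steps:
I(k) = -4
C(g, S) = (-4 + S)/(g + S**2) (C(g, S) = (S - 4)/(g + S*S) = (-4 + S)/(g + S**2))
C(-18, -174) - 26379 = (-4 - 174)/(-18 + (-174)**2) - 26379 = -178/(-18 + 30276) - 26379 = -178/30258 - 26379 = (1/30258)*(-178) - 26379 = -89/15129 - 26379 = -399087980/15129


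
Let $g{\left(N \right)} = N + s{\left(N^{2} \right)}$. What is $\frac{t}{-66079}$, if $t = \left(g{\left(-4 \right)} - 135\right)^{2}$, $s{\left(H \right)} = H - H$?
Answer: $- \frac{19321}{66079} \approx -0.29239$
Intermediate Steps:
$s{\left(H \right)} = 0$
$g{\left(N \right)} = N$ ($g{\left(N \right)} = N + 0 = N$)
$t = 19321$ ($t = \left(-4 - 135\right)^{2} = \left(-139\right)^{2} = 19321$)
$\frac{t}{-66079} = \frac{19321}{-66079} = 19321 \left(- \frac{1}{66079}\right) = - \frac{19321}{66079}$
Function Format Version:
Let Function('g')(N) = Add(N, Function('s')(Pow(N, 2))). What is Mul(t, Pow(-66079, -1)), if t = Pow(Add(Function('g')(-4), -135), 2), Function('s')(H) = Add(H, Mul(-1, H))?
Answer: Rational(-19321, 66079) ≈ -0.29239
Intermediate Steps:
Function('s')(H) = 0
Function('g')(N) = N (Function('g')(N) = Add(N, 0) = N)
t = 19321 (t = Pow(Add(-4, -135), 2) = Pow(-139, 2) = 19321)
Mul(t, Pow(-66079, -1)) = Mul(19321, Pow(-66079, -1)) = Mul(19321, Rational(-1, 66079)) = Rational(-19321, 66079)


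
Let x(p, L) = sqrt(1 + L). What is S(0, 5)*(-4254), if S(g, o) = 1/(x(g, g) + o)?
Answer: -709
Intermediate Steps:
S(g, o) = 1/(o + sqrt(1 + g)) (S(g, o) = 1/(sqrt(1 + g) + o) = 1/(o + sqrt(1 + g)))
S(0, 5)*(-4254) = -4254/(5 + sqrt(1 + 0)) = -4254/(5 + sqrt(1)) = -4254/(5 + 1) = -4254/6 = (1/6)*(-4254) = -709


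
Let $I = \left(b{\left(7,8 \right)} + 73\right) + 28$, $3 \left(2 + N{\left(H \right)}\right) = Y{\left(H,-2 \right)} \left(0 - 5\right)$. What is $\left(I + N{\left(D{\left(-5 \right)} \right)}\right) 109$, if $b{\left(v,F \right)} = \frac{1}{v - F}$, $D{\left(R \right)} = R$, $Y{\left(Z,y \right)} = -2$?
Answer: $\frac{33136}{3} \approx 11045.0$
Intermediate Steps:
$N{\left(H \right)} = \frac{4}{3}$ ($N{\left(H \right)} = -2 + \frac{\left(-2\right) \left(0 - 5\right)}{3} = -2 + \frac{\left(-2\right) \left(-5\right)}{3} = -2 + \frac{1}{3} \cdot 10 = -2 + \frac{10}{3} = \frac{4}{3}$)
$I = 100$ ($I = \left(\frac{1}{7 - 8} + 73\right) + 28 = \left(\frac{1}{-1} + 73\right) + 28 = \left(-1 + 73\right) + 28 = 72 + 28 = 100$)
$\left(I + N{\left(D{\left(-5 \right)} \right)}\right) 109 = \left(100 + \frac{4}{3}\right) 109 = \frac{304}{3} \cdot 109 = \frac{33136}{3}$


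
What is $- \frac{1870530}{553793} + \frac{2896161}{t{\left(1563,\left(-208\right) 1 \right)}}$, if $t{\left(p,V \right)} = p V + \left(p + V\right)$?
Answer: $- \frac{2209455905643}{179289929957} \approx -12.323$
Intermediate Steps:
$t{\left(p,V \right)} = V + p + V p$ ($t{\left(p,V \right)} = V p + \left(V + p\right) = V + p + V p$)
$- \frac{1870530}{553793} + \frac{2896161}{t{\left(1563,\left(-208\right) 1 \right)}} = - \frac{1870530}{553793} + \frac{2896161}{\left(-208\right) 1 + 1563 + \left(-208\right) 1 \cdot 1563} = \left(-1870530\right) \frac{1}{553793} + \frac{2896161}{-208 + 1563 - 325104} = - \frac{1870530}{553793} + \frac{2896161}{-208 + 1563 - 325104} = - \frac{1870530}{553793} + \frac{2896161}{-323749} = - \frac{1870530}{553793} + 2896161 \left(- \frac{1}{323749}\right) = - \frac{1870530}{553793} - \frac{2896161}{323749} = - \frac{2209455905643}{179289929957}$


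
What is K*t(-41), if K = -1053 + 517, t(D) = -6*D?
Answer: -131856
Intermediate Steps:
K = -536
K*t(-41) = -(-3216)*(-41) = -536*246 = -131856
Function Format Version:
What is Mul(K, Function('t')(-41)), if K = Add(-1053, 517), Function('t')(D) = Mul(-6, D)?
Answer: -131856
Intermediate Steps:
K = -536
Mul(K, Function('t')(-41)) = Mul(-536, Mul(-6, -41)) = Mul(-536, 246) = -131856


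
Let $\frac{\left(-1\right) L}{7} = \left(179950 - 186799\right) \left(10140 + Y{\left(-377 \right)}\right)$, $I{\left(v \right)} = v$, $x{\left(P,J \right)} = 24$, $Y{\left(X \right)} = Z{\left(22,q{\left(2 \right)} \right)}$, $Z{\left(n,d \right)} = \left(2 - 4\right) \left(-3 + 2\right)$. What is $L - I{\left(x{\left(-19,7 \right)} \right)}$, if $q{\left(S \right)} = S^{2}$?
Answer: $486237882$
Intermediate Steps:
$Z{\left(n,d \right)} = 2$ ($Z{\left(n,d \right)} = \left(-2\right) \left(-1\right) = 2$)
$Y{\left(X \right)} = 2$
$L = 486237906$ ($L = - 7 \left(179950 - 186799\right) \left(10140 + 2\right) = - 7 \left(\left(-6849\right) 10142\right) = \left(-7\right) \left(-69462558\right) = 486237906$)
$L - I{\left(x{\left(-19,7 \right)} \right)} = 486237906 - 24 = 486237882$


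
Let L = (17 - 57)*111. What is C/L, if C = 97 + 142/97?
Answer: -9551/430680 ≈ -0.022177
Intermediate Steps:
C = 9551/97 (C = 97 + 142*(1/97) = 97 + 142/97 = 9551/97 ≈ 98.464)
L = -4440 (L = -40*111 = -4440)
C/L = (9551/97)/(-4440) = (9551/97)*(-1/4440) = -9551/430680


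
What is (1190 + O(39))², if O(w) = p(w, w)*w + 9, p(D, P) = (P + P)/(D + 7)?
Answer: 846693604/529 ≈ 1.6006e+6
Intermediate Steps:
p(D, P) = 2*P/(7 + D) (p(D, P) = (2*P)/(7 + D) = 2*P/(7 + D))
O(w) = 9 + 2*w²/(7 + w) (O(w) = (2*w/(7 + w))*w + 9 = 2*w²/(7 + w) + 9 = 9 + 2*w²/(7 + w))
(1190 + O(39))² = (1190 + (63 + 2*39² + 9*39)/(7 + 39))² = (1190 + (63 + 2*1521 + 351)/46)² = (1190 + (63 + 3042 + 351)/46)² = (1190 + (1/46)*3456)² = (1190 + 1728/23)² = (29098/23)² = 846693604/529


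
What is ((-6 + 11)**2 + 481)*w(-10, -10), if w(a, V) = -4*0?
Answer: 0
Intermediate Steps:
w(a, V) = 0
((-6 + 11)**2 + 481)*w(-10, -10) = ((-6 + 11)**2 + 481)*0 = (5**2 + 481)*0 = (25 + 481)*0 = 506*0 = 0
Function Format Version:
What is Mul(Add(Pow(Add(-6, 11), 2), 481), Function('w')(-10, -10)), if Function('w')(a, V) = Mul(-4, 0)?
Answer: 0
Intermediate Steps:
Function('w')(a, V) = 0
Mul(Add(Pow(Add(-6, 11), 2), 481), Function('w')(-10, -10)) = Mul(Add(Pow(Add(-6, 11), 2), 481), 0) = Mul(Add(Pow(5, 2), 481), 0) = Mul(Add(25, 481), 0) = Mul(506, 0) = 0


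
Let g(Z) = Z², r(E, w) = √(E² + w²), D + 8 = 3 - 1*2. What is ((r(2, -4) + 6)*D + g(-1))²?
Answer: 2661 + 1148*√5 ≈ 5228.0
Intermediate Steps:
D = -7 (D = -8 + (3 - 1*2) = -8 + (3 - 2) = -8 + 1 = -7)
((r(2, -4) + 6)*D + g(-1))² = ((√(2² + (-4)²) + 6)*(-7) + (-1)²)² = ((√(4 + 16) + 6)*(-7) + 1)² = ((√20 + 6)*(-7) + 1)² = ((2*√5 + 6)*(-7) + 1)² = ((6 + 2*√5)*(-7) + 1)² = ((-42 - 14*√5) + 1)² = (-41 - 14*√5)²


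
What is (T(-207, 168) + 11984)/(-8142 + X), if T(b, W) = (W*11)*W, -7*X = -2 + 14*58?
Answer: -564284/14451 ≈ -39.048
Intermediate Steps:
X = -810/7 (X = -(-2 + 14*58)/7 = -(-2 + 812)/7 = -1/7*810 = -810/7 ≈ -115.71)
T(b, W) = 11*W**2 (T(b, W) = (11*W)*W = 11*W**2)
(T(-207, 168) + 11984)/(-8142 + X) = (11*168**2 + 11984)/(-8142 - 810/7) = (11*28224 + 11984)/(-57804/7) = (310464 + 11984)*(-7/57804) = 322448*(-7/57804) = -564284/14451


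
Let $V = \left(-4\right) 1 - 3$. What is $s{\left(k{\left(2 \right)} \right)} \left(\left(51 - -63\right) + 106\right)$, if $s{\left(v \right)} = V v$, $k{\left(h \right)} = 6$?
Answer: $-9240$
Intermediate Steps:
$V = -7$ ($V = -4 - 3 = -7$)
$s{\left(v \right)} = - 7 v$
$s{\left(k{\left(2 \right)} \right)} \left(\left(51 - -63\right) + 106\right) = \left(-7\right) 6 \left(\left(51 - -63\right) + 106\right) = - 42 \left(\left(51 + 63\right) + 106\right) = - 42 \left(114 + 106\right) = \left(-42\right) 220 = -9240$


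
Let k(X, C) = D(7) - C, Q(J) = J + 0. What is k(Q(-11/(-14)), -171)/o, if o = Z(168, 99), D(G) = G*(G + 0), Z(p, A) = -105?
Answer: -44/21 ≈ -2.0952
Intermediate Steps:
D(G) = G**2 (D(G) = G*G = G**2)
Q(J) = J
o = -105
k(X, C) = 49 - C (k(X, C) = 7**2 - C = 49 - C)
k(Q(-11/(-14)), -171)/o = (49 - 1*(-171))/(-105) = (49 + 171)*(-1/105) = 220*(-1/105) = -44/21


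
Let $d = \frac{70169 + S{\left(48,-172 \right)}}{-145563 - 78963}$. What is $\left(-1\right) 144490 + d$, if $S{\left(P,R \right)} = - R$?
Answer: $- \frac{10813944027}{74842} \approx -1.4449 \cdot 10^{5}$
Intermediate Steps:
$d = - \frac{23447}{74842}$ ($d = \frac{70169 - -172}{-145563 - 78963} = \frac{70169 + 172}{-224526} = 70341 \left(- \frac{1}{224526}\right) = - \frac{23447}{74842} \approx -0.31329$)
$\left(-1\right) 144490 + d = \left(-1\right) 144490 - \frac{23447}{74842} = -144490 - \frac{23447}{74842} = - \frac{10813944027}{74842}$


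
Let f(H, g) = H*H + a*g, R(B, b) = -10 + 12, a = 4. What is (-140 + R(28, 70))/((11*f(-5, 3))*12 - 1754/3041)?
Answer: -209829/7425245 ≈ -0.028259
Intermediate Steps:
R(B, b) = 2
f(H, g) = H² + 4*g (f(H, g) = H*H + 4*g = H² + 4*g)
(-140 + R(28, 70))/((11*f(-5, 3))*12 - 1754/3041) = (-140 + 2)/((11*((-5)² + 4*3))*12 - 1754/3041) = -138/((11*(25 + 12))*12 - 1754*1/3041) = -138/((11*37)*12 - 1754/3041) = -138/(407*12 - 1754/3041) = -138/(4884 - 1754/3041) = -138/14850490/3041 = -138*3041/14850490 = -209829/7425245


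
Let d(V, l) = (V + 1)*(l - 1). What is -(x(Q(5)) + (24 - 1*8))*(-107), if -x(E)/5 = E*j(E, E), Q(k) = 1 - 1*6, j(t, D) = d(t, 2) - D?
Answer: 4387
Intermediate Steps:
d(V, l) = (1 + V)*(-1 + l)
j(t, D) = 1 + t - D (j(t, D) = (-1 + 2 - t + t*2) - D = (-1 + 2 - t + 2*t) - D = (1 + t) - D = 1 + t - D)
Q(k) = -5 (Q(k) = 1 - 6 = -5)
x(E) = -5*E (x(E) = -5*E*(1 + E - E) = -5*E)
-(x(Q(5)) + (24 - 1*8))*(-107) = -(-5*(-5) + (24 - 1*8))*(-107) = -(25 + (24 - 8))*(-107) = -(25 + 16)*(-107) = -41*(-107) = -1*(-4387) = 4387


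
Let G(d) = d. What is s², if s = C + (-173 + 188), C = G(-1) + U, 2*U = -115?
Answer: 7569/4 ≈ 1892.3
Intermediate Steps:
U = -115/2 (U = (½)*(-115) = -115/2 ≈ -57.500)
C = -117/2 (C = -1 - 115/2 = -117/2 ≈ -58.500)
s = -87/2 (s = -117/2 + (-173 + 188) = -117/2 + 15 = -87/2 ≈ -43.500)
s² = (-87/2)² = 7569/4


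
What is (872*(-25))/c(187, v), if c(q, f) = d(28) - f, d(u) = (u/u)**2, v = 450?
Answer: 21800/449 ≈ 48.552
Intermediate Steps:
d(u) = 1 (d(u) = 1**2 = 1)
c(q, f) = 1 - f
(872*(-25))/c(187, v) = (872*(-25))/(1 - 1*450) = -21800/(1 - 450) = -21800/(-449) = -21800*(-1/449) = 21800/449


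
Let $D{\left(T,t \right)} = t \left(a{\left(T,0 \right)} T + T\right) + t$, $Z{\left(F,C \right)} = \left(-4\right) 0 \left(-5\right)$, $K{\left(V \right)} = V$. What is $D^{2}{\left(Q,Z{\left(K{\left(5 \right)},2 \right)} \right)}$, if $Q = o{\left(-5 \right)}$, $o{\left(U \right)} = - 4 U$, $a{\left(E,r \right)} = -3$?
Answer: $0$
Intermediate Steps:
$Z{\left(F,C \right)} = 0$ ($Z{\left(F,C \right)} = 0 \left(-5\right) = 0$)
$Q = 20$ ($Q = \left(-4\right) \left(-5\right) = 20$)
$D{\left(T,t \right)} = t - 2 T t$ ($D{\left(T,t \right)} = t \left(- 3 T + T\right) + t = t \left(- 2 T\right) + t = - 2 T t + t = t - 2 T t$)
$D^{2}{\left(Q,Z{\left(K{\left(5 \right)},2 \right)} \right)} = \left(0 \left(1 - 40\right)\right)^{2} = \left(0 \left(-39\right)\right)^{2} = 0^{2} = 0$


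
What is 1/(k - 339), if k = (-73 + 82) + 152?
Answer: -1/178 ≈ -0.0056180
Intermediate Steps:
k = 161 (k = 9 + 152 = 161)
1/(k - 339) = 1/(161 - 339) = 1/(-178) = -1/178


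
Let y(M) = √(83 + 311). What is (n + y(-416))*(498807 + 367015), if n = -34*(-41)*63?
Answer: 76038219684 + 865822*√394 ≈ 7.6055e+10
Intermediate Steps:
y(M) = √394
n = 87822 (n = 1394*63 = 87822)
(n + y(-416))*(498807 + 367015) = (87822 + √394)*(498807 + 367015) = (87822 + √394)*865822 = 76038219684 + 865822*√394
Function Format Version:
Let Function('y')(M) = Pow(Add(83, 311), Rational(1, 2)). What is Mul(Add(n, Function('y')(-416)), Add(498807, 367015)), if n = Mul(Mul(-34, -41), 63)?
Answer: Add(76038219684, Mul(865822, Pow(394, Rational(1, 2)))) ≈ 7.6055e+10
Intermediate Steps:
Function('y')(M) = Pow(394, Rational(1, 2))
n = 87822 (n = Mul(1394, 63) = 87822)
Mul(Add(n, Function('y')(-416)), Add(498807, 367015)) = Mul(Add(87822, Pow(394, Rational(1, 2))), Add(498807, 367015)) = Mul(Add(87822, Pow(394, Rational(1, 2))), 865822) = Add(76038219684, Mul(865822, Pow(394, Rational(1, 2))))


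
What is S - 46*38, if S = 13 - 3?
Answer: -1738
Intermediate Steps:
S = 10
S - 46*38 = 10 - 46*38 = 10 - 1748 = -1738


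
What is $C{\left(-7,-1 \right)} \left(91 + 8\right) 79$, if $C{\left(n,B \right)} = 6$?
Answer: $46926$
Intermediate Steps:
$C{\left(-7,-1 \right)} \left(91 + 8\right) 79 = 6 \left(91 + 8\right) 79 = 6 \cdot 99 \cdot 79 = 594 \cdot 79 = 46926$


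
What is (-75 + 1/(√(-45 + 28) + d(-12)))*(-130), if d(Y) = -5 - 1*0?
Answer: 205075/21 + 65*I*√17/21 ≈ 9765.5 + 12.762*I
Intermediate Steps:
d(Y) = -5 (d(Y) = -5 + 0 = -5)
(-75 + 1/(√(-45 + 28) + d(-12)))*(-130) = (-75 + 1/(√(-45 + 28) - 5))*(-130) = (-75 + 1/(√(-17) - 5))*(-130) = (-75 + 1/(I*√17 - 5))*(-130) = (-75 + 1/(-5 + I*√17))*(-130) = 9750 - 130/(-5 + I*√17)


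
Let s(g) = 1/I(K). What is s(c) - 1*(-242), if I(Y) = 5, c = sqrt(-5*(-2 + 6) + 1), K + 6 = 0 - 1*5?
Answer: 1211/5 ≈ 242.20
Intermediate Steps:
K = -11 (K = -6 + (0 - 1*5) = -6 + (0 - 5) = -6 - 5 = -11)
c = I*sqrt(19) (c = sqrt(-5*4 + 1) = sqrt(-20 + 1) = sqrt(-19) = I*sqrt(19) ≈ 4.3589*I)
s(g) = 1/5
s(c) - 1*(-242) = 1/5 - 1*(-242) = 1/5 + 242 = 1211/5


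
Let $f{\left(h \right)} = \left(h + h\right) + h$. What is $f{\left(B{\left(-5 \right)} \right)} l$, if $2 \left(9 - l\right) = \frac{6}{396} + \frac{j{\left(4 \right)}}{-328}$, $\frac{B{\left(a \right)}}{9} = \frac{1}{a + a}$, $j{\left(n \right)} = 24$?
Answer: $- \frac{87957}{3608} \approx -24.378$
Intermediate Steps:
$B{\left(a \right)} = \frac{9}{2 a}$ ($B{\left(a \right)} = \frac{9}{a + a} = \frac{9}{2 a}$)
$l = \frac{48865}{5412}$ ($l = 9 - \frac{\frac{6}{396} + \frac{24}{-328}}{2} = 9 - \frac{6 \cdot \frac{1}{396} + 24 \left(- \frac{1}{328}\right)}{2} = 9 - \frac{\frac{1}{66} - \frac{3}{41}}{2} = 9 - - \frac{157}{5412} = 9 + \frac{157}{5412} = \frac{48865}{5412} \approx 9.029$)
$f{\left(h \right)} = 3 h$ ($f{\left(h \right)} = 2 h + h = 3 h$)
$f{\left(B{\left(-5 \right)} \right)} l = 3 \frac{9}{2 \left(-5\right)} \frac{48865}{5412} = 3 \cdot \frac{9}{2} \left(- \frac{1}{5}\right) \frac{48865}{5412} = 3 \left(- \frac{9}{10}\right) \frac{48865}{5412} = \left(- \frac{27}{10}\right) \frac{48865}{5412} = - \frac{87957}{3608}$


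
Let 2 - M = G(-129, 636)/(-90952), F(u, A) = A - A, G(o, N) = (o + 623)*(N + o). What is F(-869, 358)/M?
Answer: 0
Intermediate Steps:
G(o, N) = (623 + o)*(N + o)
F(u, A) = 0
M = 216181/45476 (M = 2 - ((-129)² + 623*636 + 623*(-129) + 636*(-129))/(-90952) = 2 - (16641 + 396228 - 80367 - 82044)*(-1)/90952 = 2 - 250458*(-1)/90952 = 2 - 1*(-125229/45476) = 2 + 125229/45476 = 216181/45476 ≈ 4.7537)
F(-869, 358)/M = 0/(216181/45476) = 0*(45476/216181) = 0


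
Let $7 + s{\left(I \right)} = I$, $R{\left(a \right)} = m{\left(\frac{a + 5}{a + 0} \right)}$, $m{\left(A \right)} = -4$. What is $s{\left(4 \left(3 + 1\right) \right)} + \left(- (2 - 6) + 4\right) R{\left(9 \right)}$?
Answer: $-23$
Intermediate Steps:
$R{\left(a \right)} = -4$
$s{\left(I \right)} = -7 + I$
$s{\left(4 \left(3 + 1\right) \right)} + \left(- (2 - 6) + 4\right) R{\left(9 \right)} = \left(-7 + 4 \left(3 + 1\right)\right) + \left(- (2 - 6) + 4\right) \left(-4\right) = \left(-7 + 4 \cdot 4\right) + \left(- (2 - 6) + 4\right) \left(-4\right) = \left(-7 + 16\right) + \left(\left(-1\right) \left(-4\right) + 4\right) \left(-4\right) = 9 + \left(4 + 4\right) \left(-4\right) = 9 + 8 \left(-4\right) = 9 - 32 = -23$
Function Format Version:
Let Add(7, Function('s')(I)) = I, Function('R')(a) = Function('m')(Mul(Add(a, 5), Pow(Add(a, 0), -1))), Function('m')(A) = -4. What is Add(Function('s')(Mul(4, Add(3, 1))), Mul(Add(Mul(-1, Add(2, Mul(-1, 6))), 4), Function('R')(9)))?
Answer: -23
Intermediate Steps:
Function('R')(a) = -4
Function('s')(I) = Add(-7, I)
Add(Function('s')(Mul(4, Add(3, 1))), Mul(Add(Mul(-1, Add(2, Mul(-1, 6))), 4), Function('R')(9))) = Add(Add(-7, Mul(4, Add(3, 1))), Mul(Add(Mul(-1, Add(2, Mul(-1, 6))), 4), -4)) = Add(Add(-7, Mul(4, 4)), Mul(Add(Mul(-1, Add(2, -6)), 4), -4)) = Add(Add(-7, 16), Mul(Add(Mul(-1, -4), 4), -4)) = Add(9, Mul(Add(4, 4), -4)) = Add(9, Mul(8, -4)) = Add(9, -32) = -23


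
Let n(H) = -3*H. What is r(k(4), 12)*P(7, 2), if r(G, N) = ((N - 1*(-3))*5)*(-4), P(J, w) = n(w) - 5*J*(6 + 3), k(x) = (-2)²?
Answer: 96300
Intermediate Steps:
k(x) = 4
P(J, w) = -45*J - 3*w (P(J, w) = -3*w - 5*J*(6 + 3) = -3*w - 5*J*9 = -3*w - 45*J = -45*J - 3*w)
r(G, N) = -60 - 20*N (r(G, N) = ((N + 3)*5)*(-4) = ((3 + N)*5)*(-4) = (15 + 5*N)*(-4) = -60 - 20*N)
r(k(4), 12)*P(7, 2) = (-60 - 20*12)*(-45*7 - 3*2) = (-60 - 240)*(-315 - 6) = -300*(-321) = 96300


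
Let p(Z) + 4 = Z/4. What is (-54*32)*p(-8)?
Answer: 10368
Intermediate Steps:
p(Z) = -4 + Z/4
(-54*32)*p(-8) = (-54*32)*(-4 + (1/4)*(-8)) = -1728*(-4 - 2) = -1728*(-6) = 10368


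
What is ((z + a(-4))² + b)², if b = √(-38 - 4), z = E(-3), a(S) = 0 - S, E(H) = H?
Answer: (1 + I*√42)² ≈ -41.0 + 12.961*I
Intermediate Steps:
a(S) = -S
z = -3
b = I*√42 (b = √(-42) = I*√42 ≈ 6.4807*I)
((z + a(-4))² + b)² = ((-3 - 1*(-4))² + I*√42)² = ((-3 + 4)² + I*√42)² = (1² + I*√42)² = (1 + I*√42)²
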